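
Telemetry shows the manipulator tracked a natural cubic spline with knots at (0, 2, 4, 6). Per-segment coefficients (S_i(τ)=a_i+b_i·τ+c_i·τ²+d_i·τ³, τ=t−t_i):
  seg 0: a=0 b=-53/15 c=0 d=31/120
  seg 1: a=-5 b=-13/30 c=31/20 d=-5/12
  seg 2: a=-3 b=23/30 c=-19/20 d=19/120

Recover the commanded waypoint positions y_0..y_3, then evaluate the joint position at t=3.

y_0=0 y_1=-5 y_2=-3 y_3=-4
S(3) = -43/10

y_0 = S_0(0) = a_0 = 0
y_1 = S_1(0) = a_1 = -5
y_2 = S_2(0) = a_2 = -3
y_3 = S_2(2) = -4
t_q=3 is in segment 1 (τ=1); S_1(τ)=-43/10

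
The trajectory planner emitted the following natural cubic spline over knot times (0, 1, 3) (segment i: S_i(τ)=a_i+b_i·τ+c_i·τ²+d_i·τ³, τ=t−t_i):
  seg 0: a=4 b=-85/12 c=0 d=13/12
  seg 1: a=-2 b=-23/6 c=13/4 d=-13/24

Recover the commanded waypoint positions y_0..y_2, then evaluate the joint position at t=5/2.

y_0 = S_0(0) = a_0 = 4
y_1 = S_1(0) = a_1 = -2
y_2 = S_1(2) = -1
t_q=5/2 is in segment 1 (τ=3/2); S_1(τ)=-145/64

y_0=4 y_1=-2 y_2=-1
S(5/2) = -145/64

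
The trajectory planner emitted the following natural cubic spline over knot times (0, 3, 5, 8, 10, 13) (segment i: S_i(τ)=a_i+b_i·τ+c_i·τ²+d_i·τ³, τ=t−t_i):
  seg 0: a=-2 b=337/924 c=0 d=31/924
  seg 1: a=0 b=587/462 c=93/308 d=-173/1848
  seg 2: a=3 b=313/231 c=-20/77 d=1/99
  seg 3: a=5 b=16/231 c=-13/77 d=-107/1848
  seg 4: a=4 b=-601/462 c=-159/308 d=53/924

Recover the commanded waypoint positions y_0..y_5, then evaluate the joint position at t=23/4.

y_0=-2 y_1=0 y_2=3 y_3=5 y_4=4 y_5=-3
S(23/4) = 19093/4928

y_0 = S_0(0) = a_0 = -2
y_1 = S_1(0) = a_1 = 0
y_2 = S_2(0) = a_2 = 3
y_3 = S_3(0) = a_3 = 5
y_4 = S_4(0) = a_4 = 4
y_5 = S_4(3) = -3
t_q=23/4 is in segment 2 (τ=3/4); S_2(τ)=19093/4928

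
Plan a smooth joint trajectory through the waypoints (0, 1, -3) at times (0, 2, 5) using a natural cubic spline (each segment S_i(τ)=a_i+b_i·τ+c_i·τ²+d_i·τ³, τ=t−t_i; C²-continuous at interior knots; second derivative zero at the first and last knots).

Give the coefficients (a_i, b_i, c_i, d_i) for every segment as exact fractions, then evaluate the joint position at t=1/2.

Δ: Δ0=1/2, Δ1=-4/3
row 1: diag=10, rhs=-11; c'=3/10, d'=-11/10
back: M1=-11/10
M: M0=0, M1=-11/10, M2=0
seg 0: a=0, c=M0/2=0, d=(M1−M0)/(6·2)=-11/120, b=Δ0−h0·(2M0+M1)/6=13/15
seg 1: a=1, c=M1/2=-11/20, d=(M2−M1)/(6·3)=11/180, b=Δ1−h1·(2M1+M2)/6=-7/30
t_q=1/2 → seg 0, τ=1/2; S=0+13/15·τ+0·τ²+-11/120·τ³=27/64

  seg 0: a=0 b=13/15 c=0 d=-11/120
  seg 1: a=1 b=-7/30 c=-11/20 d=11/180
S(1/2) = 27/64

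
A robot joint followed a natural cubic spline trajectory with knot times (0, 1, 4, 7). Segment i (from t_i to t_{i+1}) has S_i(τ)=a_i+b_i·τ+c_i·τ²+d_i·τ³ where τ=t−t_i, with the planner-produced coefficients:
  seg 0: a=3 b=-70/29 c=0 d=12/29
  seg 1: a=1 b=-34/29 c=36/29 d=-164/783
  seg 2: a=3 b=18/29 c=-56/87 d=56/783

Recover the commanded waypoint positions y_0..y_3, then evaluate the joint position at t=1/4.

y_0=3 y_1=1 y_2=3 y_3=1
S(1/4) = 1115/464

y_0 = S_0(0) = a_0 = 3
y_1 = S_1(0) = a_1 = 1
y_2 = S_2(0) = a_2 = 3
y_3 = S_2(3) = 1
t_q=1/4 is in segment 0 (τ=1/4); S_0(τ)=1115/464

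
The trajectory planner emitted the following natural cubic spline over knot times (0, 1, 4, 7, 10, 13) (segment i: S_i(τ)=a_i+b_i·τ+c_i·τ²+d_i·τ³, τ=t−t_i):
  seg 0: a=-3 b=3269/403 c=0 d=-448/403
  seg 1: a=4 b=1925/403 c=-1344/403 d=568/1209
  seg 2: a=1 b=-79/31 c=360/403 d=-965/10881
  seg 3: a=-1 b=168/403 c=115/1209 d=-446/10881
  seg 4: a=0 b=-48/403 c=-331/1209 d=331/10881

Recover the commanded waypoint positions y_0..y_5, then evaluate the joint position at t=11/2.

y_0=-3 y_1=4 y_2=1 y_3=-1 y_4=0 y_5=-2
S(11/2) = -3585/3224

y_0 = S_0(0) = a_0 = -3
y_1 = S_1(0) = a_1 = 4
y_2 = S_2(0) = a_2 = 1
y_3 = S_3(0) = a_3 = -1
y_4 = S_4(0) = a_4 = 0
y_5 = S_4(3) = -2
t_q=11/2 is in segment 2 (τ=3/2); S_2(τ)=-3585/3224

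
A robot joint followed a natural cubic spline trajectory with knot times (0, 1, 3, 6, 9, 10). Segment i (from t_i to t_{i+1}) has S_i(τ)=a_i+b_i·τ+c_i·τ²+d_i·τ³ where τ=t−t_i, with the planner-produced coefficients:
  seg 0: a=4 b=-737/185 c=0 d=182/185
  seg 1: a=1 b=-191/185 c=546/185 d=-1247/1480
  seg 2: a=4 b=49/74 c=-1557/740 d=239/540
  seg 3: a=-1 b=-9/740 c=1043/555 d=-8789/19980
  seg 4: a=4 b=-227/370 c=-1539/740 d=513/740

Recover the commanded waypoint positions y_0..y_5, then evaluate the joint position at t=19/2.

y_0 = S_0(0) = a_0 = 4
y_1 = S_1(0) = a_1 = 1
y_2 = S_2(0) = a_2 = 4
y_3 = S_3(0) = a_3 = -1
y_4 = S_4(0) = a_4 = 4
y_5 = S_4(1) = 2
t_q=19/2 is in segment 4 (τ=1/2); S_4(τ)=19299/5920

y_0=4 y_1=1 y_2=4 y_3=-1 y_4=4 y_5=2
S(19/2) = 19299/5920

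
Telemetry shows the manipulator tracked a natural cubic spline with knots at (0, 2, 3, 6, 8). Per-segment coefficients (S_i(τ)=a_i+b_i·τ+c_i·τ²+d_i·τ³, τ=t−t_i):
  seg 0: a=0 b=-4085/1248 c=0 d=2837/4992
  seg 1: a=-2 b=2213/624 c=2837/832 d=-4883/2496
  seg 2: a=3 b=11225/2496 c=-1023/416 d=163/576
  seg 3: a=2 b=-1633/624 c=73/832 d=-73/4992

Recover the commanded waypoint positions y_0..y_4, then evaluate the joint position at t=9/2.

y_0 = S_0(0) = a_0 = 0
y_1 = S_1(0) = a_1 = -2
y_2 = S_2(0) = a_2 = 3
y_3 = S_3(0) = a_3 = 2
y_4 = S_3(2) = -3
t_q=9/2 is in segment 2 (τ=3/2); S_2(τ)=34397/6656

y_0=0 y_1=-2 y_2=3 y_3=2 y_4=-3
S(9/2) = 34397/6656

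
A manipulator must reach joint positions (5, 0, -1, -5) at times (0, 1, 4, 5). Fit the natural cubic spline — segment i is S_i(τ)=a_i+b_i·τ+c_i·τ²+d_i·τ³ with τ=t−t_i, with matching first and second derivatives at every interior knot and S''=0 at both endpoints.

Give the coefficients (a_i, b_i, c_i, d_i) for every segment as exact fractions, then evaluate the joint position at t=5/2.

  seg 0: a=5 b=-194/33 c=0 d=29/33
  seg 1: a=0 b=-107/33 c=29/11 d=-5/9
  seg 2: a=-1 b=-80/33 c=-26/11 d=26/33
S(5/2) = -71/88

Δ: Δ0=-5, Δ1=-1/3, Δ2=-4
row 1: diag=8, rhs=28; c'=3/8, d'=7/2
row 2: denom=8−3·3/8=55/8; d'=(-22−3·7/2)/(55/8)=-52/11
back: M2=-52/11
back: M1=7/2−3/8·-52/11=58/11
M: M0=0, M1=58/11, M2=-52/11, M3=0
seg 0: a=5, c=M0/2=0, d=(M1−M0)/(6·1)=29/33, b=Δ0−h0·(2M0+M1)/6=-194/33
seg 1: a=0, c=M1/2=29/11, d=(M2−M1)/(6·3)=-5/9, b=Δ1−h1·(2M1+M2)/6=-107/33
seg 2: a=-1, c=M2/2=-26/11, d=(M3−M2)/(6·1)=26/33, b=Δ2−h2·(2M2+M3)/6=-80/33
t_q=5/2 → seg 1, τ=3/2; S=0+-107/33·τ+29/11·τ²+-5/9·τ³=-71/88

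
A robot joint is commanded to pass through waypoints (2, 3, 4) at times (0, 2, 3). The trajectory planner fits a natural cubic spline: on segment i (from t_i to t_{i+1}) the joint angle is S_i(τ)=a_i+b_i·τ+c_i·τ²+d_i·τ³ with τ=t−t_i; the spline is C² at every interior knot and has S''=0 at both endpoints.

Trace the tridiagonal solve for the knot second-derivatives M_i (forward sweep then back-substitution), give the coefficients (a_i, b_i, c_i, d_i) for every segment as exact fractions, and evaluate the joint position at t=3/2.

  seg 0: a=2 b=1/3 c=0 d=1/24
  seg 1: a=3 b=5/6 c=1/4 d=-1/12
S(3/2) = 169/64

Δ: Δ0=1/2, Δ1=1
row 1: diag=6, rhs=3; c'=1/6, d'=1/2
back: M1=1/2
M: M0=0, M1=1/2, M2=0
seg 0: a=2, c=M0/2=0, d=(M1−M0)/(6·2)=1/24, b=Δ0−h0·(2M0+M1)/6=1/3
seg 1: a=3, c=M1/2=1/4, d=(M2−M1)/(6·1)=-1/12, b=Δ1−h1·(2M1+M2)/6=5/6
t_q=3/2 → seg 0, τ=3/2; S=2+1/3·τ+0·τ²+1/24·τ³=169/64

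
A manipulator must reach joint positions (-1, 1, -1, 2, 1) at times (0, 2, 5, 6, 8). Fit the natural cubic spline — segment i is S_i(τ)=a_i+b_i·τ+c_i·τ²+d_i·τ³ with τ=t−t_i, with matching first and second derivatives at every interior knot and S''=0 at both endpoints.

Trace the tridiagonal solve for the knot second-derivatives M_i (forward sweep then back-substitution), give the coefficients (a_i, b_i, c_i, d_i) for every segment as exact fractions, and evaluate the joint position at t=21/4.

Δ: Δ0=1, Δ1=-2/3, Δ2=3, Δ3=-1/2
row 1: diag=10, rhs=-10; c'=3/10, d'=-1
row 2: denom=8−3·3/10=71/10; d'=(22−3·-1)/(71/10)=250/71
row 3: denom=6−1·10/71=416/71; d'=(-21−1·250/71)/(416/71)=-1741/416
back: M3=-1741/416
back: M2=250/71−10/71·-1741/416=855/208
back: M1=-1−3/10·855/208=-929/416
M: M0=0, M1=-929/416, M2=855/208, M3=-1741/416, M4=0
seg 0: a=-1, c=M0/2=0, d=(M1−M0)/(6·2)=-929/4992, b=Δ0−h0·(2M0+M1)/6=2177/1248
seg 1: a=1, c=M1/2=-929/832, d=(M2−M1)/(6·3)=203/576, b=Δ1−h1·(2M1+M2)/6=-305/624
seg 2: a=-1, c=M2/2=855/416, d=(M3−M2)/(6·1)=-3451/2496, b=Δ2−h2·(2M2+M3)/6=5809/2496
seg 3: a=2, c=M3/2=-1741/832, d=(M4−M3)/(6·2)=1741/4992, b=Δ3−h3·(2M3+M4)/6=1429/624
t_q=21/4 → seg 2, τ=1/4; S=-1+5809/2496·τ+855/416·τ²+-3451/2496·τ³=-16577/53248

  seg 0: a=-1 b=2177/1248 c=0 d=-929/4992
  seg 1: a=1 b=-305/624 c=-929/832 d=203/576
  seg 2: a=-1 b=5809/2496 c=855/416 d=-3451/2496
  seg 3: a=2 b=1429/624 c=-1741/832 d=1741/4992
S(21/4) = -16577/53248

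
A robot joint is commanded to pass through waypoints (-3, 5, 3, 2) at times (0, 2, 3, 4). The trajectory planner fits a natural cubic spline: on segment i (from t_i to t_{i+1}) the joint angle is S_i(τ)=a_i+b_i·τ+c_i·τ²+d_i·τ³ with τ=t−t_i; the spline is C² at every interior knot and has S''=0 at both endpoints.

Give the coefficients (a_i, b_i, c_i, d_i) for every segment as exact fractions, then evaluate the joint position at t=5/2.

  seg 0: a=-3 b=142/23 c=0 d=-25/46
  seg 1: a=5 b=-8/23 c=-75/23 d=37/23
  seg 2: a=3 b=-47/23 c=36/23 d=-12/23
S(5/2) = 775/184

Δ: Δ0=4, Δ1=-2, Δ2=-1
row 1: diag=6, rhs=-36; c'=1/6, d'=-6
row 2: denom=4−1·1/6=23/6; d'=(6−1·-6)/(23/6)=72/23
back: M2=72/23
back: M1=-6−1/6·72/23=-150/23
M: M0=0, M1=-150/23, M2=72/23, M3=0
seg 0: a=-3, c=M0/2=0, d=(M1−M0)/(6·2)=-25/46, b=Δ0−h0·(2M0+M1)/6=142/23
seg 1: a=5, c=M1/2=-75/23, d=(M2−M1)/(6·1)=37/23, b=Δ1−h1·(2M1+M2)/6=-8/23
seg 2: a=3, c=M2/2=36/23, d=(M3−M2)/(6·1)=-12/23, b=Δ2−h2·(2M2+M3)/6=-47/23
t_q=5/2 → seg 1, τ=1/2; S=5+-8/23·τ+-75/23·τ²+37/23·τ³=775/184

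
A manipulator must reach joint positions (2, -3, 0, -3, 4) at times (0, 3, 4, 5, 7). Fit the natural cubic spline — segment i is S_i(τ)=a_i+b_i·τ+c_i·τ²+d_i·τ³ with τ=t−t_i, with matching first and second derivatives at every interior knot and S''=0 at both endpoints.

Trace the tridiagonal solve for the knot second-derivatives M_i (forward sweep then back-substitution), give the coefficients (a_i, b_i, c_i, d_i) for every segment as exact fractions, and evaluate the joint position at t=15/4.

Δ: Δ0=-5/3, Δ1=3, Δ2=-3, Δ3=7/2
row 1: diag=8, rhs=28; c'=1/8, d'=7/2
row 2: denom=4−1·1/8=31/8; d'=(-36−1·7/2)/(31/8)=-316/31
row 3: denom=6−1·8/31=178/31; d'=(39−1·-316/31)/(178/31)=1525/178
back: M3=1525/178
back: M2=-316/31−8/31·1525/178=-1104/89
back: M1=7/2−1/8·-1104/89=899/178
M: M0=0, M1=899/178, M2=-1104/89, M3=1525/178, M4=0
seg 0: a=2, c=M0/2=0, d=(M1−M0)/(6·3)=899/3204, b=Δ0−h0·(2M0+M1)/6=-4477/1068
seg 1: a=-3, c=M1/2=899/356, d=(M2−M1)/(6·1)=-3107/1068, b=Δ1−h1·(2M1+M2)/6=1807/534
seg 2: a=0, c=M2/2=-552/89, d=(M3−M2)/(6·1)=3733/1068, b=Δ2−h2·(2M2+M3)/6=-313/1068
seg 3: a=-3, c=M3/2=1525/356, d=(M4−M3)/(6·2)=-1525/2136, b=Δ3−h3·(2M3+M4)/6=-1181/534
t_q=15/4 → seg 1, τ=3/4; S=-3+1807/534·τ+899/356·τ²+-3107/1068·τ³=-6127/22784

  seg 0: a=2 b=-4477/1068 c=0 d=899/3204
  seg 1: a=-3 b=1807/534 c=899/356 d=-3107/1068
  seg 2: a=0 b=-313/1068 c=-552/89 d=3733/1068
  seg 3: a=-3 b=-1181/534 c=1525/356 d=-1525/2136
S(15/4) = -6127/22784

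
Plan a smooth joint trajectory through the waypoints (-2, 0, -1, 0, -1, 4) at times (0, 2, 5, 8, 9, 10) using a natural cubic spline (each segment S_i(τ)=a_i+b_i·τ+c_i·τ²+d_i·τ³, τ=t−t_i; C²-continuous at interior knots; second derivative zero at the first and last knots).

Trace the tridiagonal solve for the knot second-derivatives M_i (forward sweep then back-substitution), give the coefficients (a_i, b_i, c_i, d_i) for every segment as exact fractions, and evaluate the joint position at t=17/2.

  seg 0: a=-2 b=1435/1027 c=0 d=-102/1027
  seg 1: a=0 b=211/1027 c=-612/1027 d=296/2133
  seg 2: a=-1 b=387/1027 c=2012/3081 d=-6170/27729
  seg 3: a=0 b=-1759/1027 c=-1386/1027 d=2118/1027
  seg 4: a=-1 b=1823/1027 c=4968/1027 d=-1656/1027
S(17/2) = -3845/4108

Δ: Δ0=1, Δ1=-1/3, Δ2=1/3, Δ3=-1, Δ4=5
row 1: diag=10, rhs=-8; c'=3/10, d'=-4/5
row 2: denom=12−3·3/10=111/10; d'=(4−3·-4/5)/(111/10)=64/111
row 3: denom=8−3·10/37=266/37; d'=(-8−3·64/111)/(266/37)=-180/133
row 4: denom=4−1·37/266=1027/266; d'=(36−1·-180/133)/(1027/266)=9936/1027
back: M4=9936/1027
back: M3=-180/133−37/266·9936/1027=-2772/1027
back: M2=64/111−10/37·-2772/1027=4024/3081
back: M1=-4/5−3/10·4024/3081=-1224/1027
M: M0=0, M1=-1224/1027, M2=4024/3081, M3=-2772/1027, M4=9936/1027, M5=0
seg 0: a=-2, c=M0/2=0, d=(M1−M0)/(6·2)=-102/1027, b=Δ0−h0·(2M0+M1)/6=1435/1027
seg 1: a=0, c=M1/2=-612/1027, d=(M2−M1)/(6·3)=296/2133, b=Δ1−h1·(2M1+M2)/6=211/1027
seg 2: a=-1, c=M2/2=2012/3081, d=(M3−M2)/(6·3)=-6170/27729, b=Δ2−h2·(2M2+M3)/6=387/1027
seg 3: a=0, c=M3/2=-1386/1027, d=(M4−M3)/(6·1)=2118/1027, b=Δ3−h3·(2M3+M4)/6=-1759/1027
seg 4: a=-1, c=M4/2=4968/1027, d=(M5−M4)/(6·1)=-1656/1027, b=Δ4−h4·(2M4+M5)/6=1823/1027
t_q=17/2 → seg 3, τ=1/2; S=0+-1759/1027·τ+-1386/1027·τ²+2118/1027·τ³=-3845/4108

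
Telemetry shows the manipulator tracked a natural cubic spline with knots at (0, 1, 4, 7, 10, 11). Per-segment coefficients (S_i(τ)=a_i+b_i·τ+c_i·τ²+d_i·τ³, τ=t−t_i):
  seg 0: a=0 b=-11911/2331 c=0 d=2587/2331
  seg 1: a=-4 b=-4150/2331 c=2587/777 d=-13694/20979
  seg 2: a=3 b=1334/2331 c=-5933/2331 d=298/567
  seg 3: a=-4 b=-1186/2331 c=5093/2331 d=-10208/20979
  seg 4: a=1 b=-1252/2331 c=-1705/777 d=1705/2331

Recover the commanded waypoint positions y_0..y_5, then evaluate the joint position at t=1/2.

y_0 = S_0(0) = a_0 = 0
y_1 = S_1(0) = a_1 = -4
y_2 = S_2(0) = a_2 = 3
y_3 = S_3(0) = a_3 = -4
y_4 = S_4(0) = a_4 = 1
y_5 = S_4(1) = -1
t_q=1/2 is in segment 0 (τ=1/2); S_0(τ)=-15019/6216

y_0=0 y_1=-4 y_2=3 y_3=-4 y_4=1 y_5=-1
S(1/2) = -15019/6216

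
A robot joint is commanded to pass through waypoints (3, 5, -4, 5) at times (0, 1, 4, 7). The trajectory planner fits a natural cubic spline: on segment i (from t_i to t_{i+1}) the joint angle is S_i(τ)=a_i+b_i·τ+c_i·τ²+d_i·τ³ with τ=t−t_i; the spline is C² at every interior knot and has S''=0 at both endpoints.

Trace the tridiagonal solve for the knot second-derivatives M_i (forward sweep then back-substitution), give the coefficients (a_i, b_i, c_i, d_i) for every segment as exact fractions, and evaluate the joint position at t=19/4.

Δ: Δ0=2, Δ1=-3, Δ2=3
row 1: diag=8, rhs=-30; c'=3/8, d'=-15/4
row 2: denom=12−3·3/8=87/8; d'=(36−3·-15/4)/(87/8)=126/29
back: M2=126/29
back: M1=-15/4−3/8·126/29=-156/29
M: M0=0, M1=-156/29, M2=126/29, M3=0
seg 0: a=3, c=M0/2=0, d=(M1−M0)/(6·1)=-26/29, b=Δ0−h0·(2M0+M1)/6=84/29
seg 1: a=5, c=M1/2=-78/29, d=(M2−M1)/(6·3)=47/87, b=Δ1−h1·(2M1+M2)/6=6/29
seg 2: a=-4, c=M2/2=63/29, d=(M3−M2)/(6·3)=-7/29, b=Δ2−h2·(2M2+M3)/6=-39/29
t_q=19/4 → seg 2, τ=3/4; S=-4+-39/29·τ+63/29·τ²+-7/29·τ³=-7217/1856

  seg 0: a=3 b=84/29 c=0 d=-26/29
  seg 1: a=5 b=6/29 c=-78/29 d=47/87
  seg 2: a=-4 b=-39/29 c=63/29 d=-7/29
S(19/4) = -7217/1856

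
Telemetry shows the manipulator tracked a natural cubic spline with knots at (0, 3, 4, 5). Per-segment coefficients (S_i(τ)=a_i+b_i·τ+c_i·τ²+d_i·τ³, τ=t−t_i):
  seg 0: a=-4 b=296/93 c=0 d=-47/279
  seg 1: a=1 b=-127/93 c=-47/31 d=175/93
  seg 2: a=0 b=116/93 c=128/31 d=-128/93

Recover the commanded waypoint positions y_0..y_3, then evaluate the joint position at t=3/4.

y_0=-4 y_1=1 y_2=0 y_3=4
S(3/4) = -3341/1984

y_0 = S_0(0) = a_0 = -4
y_1 = S_1(0) = a_1 = 1
y_2 = S_2(0) = a_2 = 0
y_3 = S_2(1) = 4
t_q=3/4 is in segment 0 (τ=3/4); S_0(τ)=-3341/1984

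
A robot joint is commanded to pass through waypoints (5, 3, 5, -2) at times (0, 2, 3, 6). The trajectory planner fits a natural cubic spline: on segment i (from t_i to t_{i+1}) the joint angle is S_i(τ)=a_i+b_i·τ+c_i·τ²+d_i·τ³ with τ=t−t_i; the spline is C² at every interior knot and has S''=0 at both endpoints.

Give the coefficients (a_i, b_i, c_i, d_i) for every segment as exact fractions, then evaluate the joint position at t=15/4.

  seg 0: a=5 b=-311/141 c=0 d=85/282
  seg 1: a=3 b=199/141 c=85/47 d=-172/141
  seg 2: a=5 b=193/141 c=-87/47 d=29/141
S(15/4) = 15257/3008

Δ: Δ0=-1, Δ1=2, Δ2=-7/3
row 1: diag=6, rhs=18; c'=1/6, d'=3
row 2: denom=8−1·1/6=47/6; d'=(-26−1·3)/(47/6)=-174/47
back: M2=-174/47
back: M1=3−1/6·-174/47=170/47
M: M0=0, M1=170/47, M2=-174/47, M3=0
seg 0: a=5, c=M0/2=0, d=(M1−M0)/(6·2)=85/282, b=Δ0−h0·(2M0+M1)/6=-311/141
seg 1: a=3, c=M1/2=85/47, d=(M2−M1)/(6·1)=-172/141, b=Δ1−h1·(2M1+M2)/6=199/141
seg 2: a=5, c=M2/2=-87/47, d=(M3−M2)/(6·3)=29/141, b=Δ2−h2·(2M2+M3)/6=193/141
t_q=15/4 → seg 2, τ=3/4; S=5+193/141·τ+-87/47·τ²+29/141·τ³=15257/3008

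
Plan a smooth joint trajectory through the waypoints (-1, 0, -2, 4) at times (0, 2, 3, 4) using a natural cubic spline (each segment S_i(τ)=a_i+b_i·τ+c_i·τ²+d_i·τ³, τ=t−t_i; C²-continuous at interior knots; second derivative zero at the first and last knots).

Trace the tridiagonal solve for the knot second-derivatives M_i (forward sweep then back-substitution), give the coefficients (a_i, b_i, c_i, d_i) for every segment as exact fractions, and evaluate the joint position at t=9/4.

  seg 0: a=-1 b=95/46 c=0 d=-9/23
  seg 1: a=0 b=-121/46 c=-54/23 d=137/46
  seg 2: a=-2 b=37/23 c=303/46 d=-101/46
S(9/4) = -97/128

Δ: Δ0=1/2, Δ1=-2, Δ2=6
row 1: diag=6, rhs=-15; c'=1/6, d'=-5/2
row 2: denom=4−1·1/6=23/6; d'=(48−1·-5/2)/(23/6)=303/23
back: M2=303/23
back: M1=-5/2−1/6·303/23=-108/23
M: M0=0, M1=-108/23, M2=303/23, M3=0
seg 0: a=-1, c=M0/2=0, d=(M1−M0)/(6·2)=-9/23, b=Δ0−h0·(2M0+M1)/6=95/46
seg 1: a=0, c=M1/2=-54/23, d=(M2−M1)/(6·1)=137/46, b=Δ1−h1·(2M1+M2)/6=-121/46
seg 2: a=-2, c=M2/2=303/46, d=(M3−M2)/(6·1)=-101/46, b=Δ2−h2·(2M2+M3)/6=37/23
t_q=9/4 → seg 1, τ=1/4; S=0+-121/46·τ+-54/23·τ²+137/46·τ³=-97/128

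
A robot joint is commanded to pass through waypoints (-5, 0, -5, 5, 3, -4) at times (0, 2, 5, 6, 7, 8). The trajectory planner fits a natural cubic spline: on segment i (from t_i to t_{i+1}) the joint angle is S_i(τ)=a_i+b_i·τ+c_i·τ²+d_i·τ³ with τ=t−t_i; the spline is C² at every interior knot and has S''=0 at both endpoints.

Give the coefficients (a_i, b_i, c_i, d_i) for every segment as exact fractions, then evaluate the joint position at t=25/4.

Δ: Δ0=5/2, Δ1=-5/3, Δ2=10, Δ3=-2, Δ4=-7
row 1: diag=10, rhs=-25; c'=3/10, d'=-5/2
row 2: denom=8−3·3/10=71/10; d'=(70−3·-5/2)/(71/10)=775/71
row 3: denom=4−1·10/71=274/71; d'=(-72−1·775/71)/(274/71)=-5887/274
row 4: denom=4−1·71/274=1025/274; d'=(-30−1·-5887/274)/(1025/274)=-2333/1025
back: M4=-2333/1025
back: M3=-5887/274−71/274·-2333/1025=-21418/1025
back: M2=775/71−10/71·-21418/1025=2841/205
back: M1=-5/2−3/10·2841/205=-6824/1025
M: M0=0, M1=-6824/1025, M2=2841/205, M3=-21418/1025, M4=-2333/1025, M5=0
seg 0: a=-5, c=M0/2=0, d=(M1−M0)/(6·2)=-1706/3075, b=Δ0−h0·(2M0+M1)/6=29023/6150
seg 1: a=0, c=M1/2=-3412/1025, d=(M2−M1)/(6·3)=21029/18450, b=Δ1−h1·(2M1+M2)/6=-11921/6150
seg 2: a=-5, c=M2/2=2841/410, d=(M3−M2)/(6·1)=-35623/6150, b=Δ2−h2·(2M2+M3)/6=27254/3075
seg 3: a=5, c=M3/2=-10709/1025, d=(M4−M3)/(6·1)=3817/1230, b=Δ3−h3·(2M3+M4)/6=32869/6150
seg 4: a=3, c=M4/2=-2333/2050, d=(M5−M4)/(6·1)=2333/6150, b=Δ4−h4·(2M4+M5)/6=-19192/3075
t_q=25/4 → seg 3, τ=1/4; S=5+32869/6150·τ+-10709/1025·τ²+3817/1230·τ³=751991/131200

  seg 0: a=-5 b=29023/6150 c=0 d=-1706/3075
  seg 1: a=0 b=-11921/6150 c=-3412/1025 d=21029/18450
  seg 2: a=-5 b=27254/3075 c=2841/410 d=-35623/6150
  seg 3: a=5 b=32869/6150 c=-10709/1025 d=3817/1230
  seg 4: a=3 b=-19192/3075 c=-2333/2050 d=2333/6150
S(25/4) = 751991/131200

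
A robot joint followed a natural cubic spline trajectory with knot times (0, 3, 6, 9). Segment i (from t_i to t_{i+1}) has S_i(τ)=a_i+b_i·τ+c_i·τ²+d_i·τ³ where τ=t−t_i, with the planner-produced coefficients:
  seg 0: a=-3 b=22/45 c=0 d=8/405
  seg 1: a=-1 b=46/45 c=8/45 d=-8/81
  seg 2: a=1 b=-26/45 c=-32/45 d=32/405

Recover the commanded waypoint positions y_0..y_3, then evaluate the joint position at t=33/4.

y_0=-3 y_1=-1 y_2=1 y_3=-5
S(33/4) = -3

y_0 = S_0(0) = a_0 = -3
y_1 = S_1(0) = a_1 = -1
y_2 = S_2(0) = a_2 = 1
y_3 = S_2(3) = -5
t_q=33/4 is in segment 2 (τ=9/4); S_2(τ)=-3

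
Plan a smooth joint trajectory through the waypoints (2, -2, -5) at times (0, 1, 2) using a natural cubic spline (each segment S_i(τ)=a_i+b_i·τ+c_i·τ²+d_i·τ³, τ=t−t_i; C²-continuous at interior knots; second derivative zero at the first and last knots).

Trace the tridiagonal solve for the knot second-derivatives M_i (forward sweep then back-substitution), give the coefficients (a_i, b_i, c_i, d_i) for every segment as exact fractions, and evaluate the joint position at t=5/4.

  seg 0: a=2 b=-17/4 c=0 d=1/4
  seg 1: a=-2 b=-7/2 c=3/4 d=-1/4
S(5/4) = -725/256

Δ: Δ0=-4, Δ1=-3
row 1: diag=4, rhs=6; c'=1/4, d'=3/2
back: M1=3/2
M: M0=0, M1=3/2, M2=0
seg 0: a=2, c=M0/2=0, d=(M1−M0)/(6·1)=1/4, b=Δ0−h0·(2M0+M1)/6=-17/4
seg 1: a=-2, c=M1/2=3/4, d=(M2−M1)/(6·1)=-1/4, b=Δ1−h1·(2M1+M2)/6=-7/2
t_q=5/4 → seg 1, τ=1/4; S=-2+-7/2·τ+3/4·τ²+-1/4·τ³=-725/256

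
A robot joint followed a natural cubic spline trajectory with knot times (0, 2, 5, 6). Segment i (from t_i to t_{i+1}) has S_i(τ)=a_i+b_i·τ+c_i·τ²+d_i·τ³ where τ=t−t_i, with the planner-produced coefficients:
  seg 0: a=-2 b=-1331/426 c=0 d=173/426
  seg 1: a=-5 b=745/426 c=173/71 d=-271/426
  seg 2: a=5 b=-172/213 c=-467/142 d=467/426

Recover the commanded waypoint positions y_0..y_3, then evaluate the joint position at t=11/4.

y_0=-2 y_1=-5 y_2=5 y_3=2
S(11/4) = -23503/9088

y_0 = S_0(0) = a_0 = -2
y_1 = S_1(0) = a_1 = -5
y_2 = S_2(0) = a_2 = 5
y_3 = S_2(1) = 2
t_q=11/4 is in segment 1 (τ=3/4); S_1(τ)=-23503/9088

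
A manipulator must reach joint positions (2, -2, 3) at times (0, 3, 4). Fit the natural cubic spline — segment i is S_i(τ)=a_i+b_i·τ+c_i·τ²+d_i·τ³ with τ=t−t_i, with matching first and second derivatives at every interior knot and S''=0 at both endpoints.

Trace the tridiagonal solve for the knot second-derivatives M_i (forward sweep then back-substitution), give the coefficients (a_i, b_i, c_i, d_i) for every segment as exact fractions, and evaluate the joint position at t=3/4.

  seg 0: a=2 b=-89/24 c=0 d=19/72
  seg 1: a=-2 b=41/12 c=19/8 d=-19/24
S(3/4) = -343/512

Δ: Δ0=-4/3, Δ1=5
row 1: diag=8, rhs=38; c'=1/8, d'=19/4
back: M1=19/4
M: M0=0, M1=19/4, M2=0
seg 0: a=2, c=M0/2=0, d=(M1−M0)/(6·3)=19/72, b=Δ0−h0·(2M0+M1)/6=-89/24
seg 1: a=-2, c=M1/2=19/8, d=(M2−M1)/(6·1)=-19/24, b=Δ1−h1·(2M1+M2)/6=41/12
t_q=3/4 → seg 0, τ=3/4; S=2+-89/24·τ+0·τ²+19/72·τ³=-343/512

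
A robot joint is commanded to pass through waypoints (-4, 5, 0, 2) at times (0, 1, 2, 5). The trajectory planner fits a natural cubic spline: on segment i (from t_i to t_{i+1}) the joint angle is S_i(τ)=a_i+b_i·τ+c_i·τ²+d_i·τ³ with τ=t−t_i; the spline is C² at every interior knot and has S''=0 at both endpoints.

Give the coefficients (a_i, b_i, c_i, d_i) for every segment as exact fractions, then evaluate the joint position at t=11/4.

  seg 0: a=-4 b=1190/93 c=0 d=-353/93
  seg 1: a=5 b=131/93 c=-353/31 d=463/93
  seg 2: a=0 b=-598/93 c=110/31 d=-110/279
S(11/4) = -2969/992

Δ: Δ0=9, Δ1=-5, Δ2=2/3
row 1: diag=4, rhs=-84; c'=1/4, d'=-21
row 2: denom=8−1·1/4=31/4; d'=(34−1·-21)/(31/4)=220/31
back: M2=220/31
back: M1=-21−1/4·220/31=-706/31
M: M0=0, M1=-706/31, M2=220/31, M3=0
seg 0: a=-4, c=M0/2=0, d=(M1−M0)/(6·1)=-353/93, b=Δ0−h0·(2M0+M1)/6=1190/93
seg 1: a=5, c=M1/2=-353/31, d=(M2−M1)/(6·1)=463/93, b=Δ1−h1·(2M1+M2)/6=131/93
seg 2: a=0, c=M2/2=110/31, d=(M3−M2)/(6·3)=-110/279, b=Δ2−h2·(2M2+M3)/6=-598/93
t_q=11/4 → seg 2, τ=3/4; S=0+-598/93·τ+110/31·τ²+-110/279·τ³=-2969/992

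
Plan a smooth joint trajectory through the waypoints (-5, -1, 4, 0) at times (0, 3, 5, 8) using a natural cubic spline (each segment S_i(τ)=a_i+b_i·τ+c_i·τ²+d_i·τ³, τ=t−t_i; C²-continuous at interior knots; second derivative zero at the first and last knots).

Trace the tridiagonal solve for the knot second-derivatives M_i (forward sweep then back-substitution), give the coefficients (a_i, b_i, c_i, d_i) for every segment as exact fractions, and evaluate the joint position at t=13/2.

Δ: Δ0=4/3, Δ1=5/2, Δ2=-4/3
row 1: diag=10, rhs=7; c'=1/5, d'=7/10
row 2: denom=10−2·1/5=48/5; d'=(-23−2·7/10)/(48/5)=-61/24
back: M2=-61/24
back: M1=7/10−1/5·-61/24=29/24
M: M0=0, M1=29/24, M2=-61/24, M3=0
seg 0: a=-5, c=M0/2=0, d=(M1−M0)/(6·3)=29/432, b=Δ0−h0·(2M0+M1)/6=35/48
seg 1: a=-1, c=M1/2=29/48, d=(M2−M1)/(6·2)=-5/16, b=Δ1−h1·(2M1+M2)/6=61/24
seg 2: a=4, c=M2/2=-61/48, d=(M3−M2)/(6·3)=61/432, b=Δ2−h2·(2M2+M3)/6=29/24
t_q=13/2 → seg 2, τ=3/2; S=4+29/24·τ+-61/48·τ²+61/432·τ³=439/128

  seg 0: a=-5 b=35/48 c=0 d=29/432
  seg 1: a=-1 b=61/24 c=29/48 d=-5/16
  seg 2: a=4 b=29/24 c=-61/48 d=61/432
S(13/2) = 439/128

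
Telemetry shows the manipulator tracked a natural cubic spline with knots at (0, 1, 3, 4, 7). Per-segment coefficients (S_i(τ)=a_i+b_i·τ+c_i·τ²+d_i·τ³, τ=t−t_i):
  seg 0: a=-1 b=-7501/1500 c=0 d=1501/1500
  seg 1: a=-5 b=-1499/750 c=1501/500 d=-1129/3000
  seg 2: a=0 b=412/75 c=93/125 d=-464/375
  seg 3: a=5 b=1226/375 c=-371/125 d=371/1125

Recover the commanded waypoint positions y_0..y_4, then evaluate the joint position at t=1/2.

y_0=-1 y_1=-5 y_2=0 y_3=5 y_4=-3
S(1/2) = -13501/4000

y_0 = S_0(0) = a_0 = -1
y_1 = S_1(0) = a_1 = -5
y_2 = S_2(0) = a_2 = 0
y_3 = S_3(0) = a_3 = 5
y_4 = S_3(3) = -3
t_q=1/2 is in segment 0 (τ=1/2); S_0(τ)=-13501/4000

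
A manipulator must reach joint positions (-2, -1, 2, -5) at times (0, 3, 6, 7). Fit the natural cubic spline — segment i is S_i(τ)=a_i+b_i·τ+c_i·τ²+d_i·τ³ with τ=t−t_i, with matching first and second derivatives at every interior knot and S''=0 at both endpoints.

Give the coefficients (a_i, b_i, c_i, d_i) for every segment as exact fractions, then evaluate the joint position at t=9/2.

Δ: Δ0=1/3, Δ1=1, Δ2=-7
row 1: diag=12, rhs=4; c'=1/4, d'=1/3
row 2: denom=8−3·1/4=29/4; d'=(-48−3·1/3)/(29/4)=-196/29
back: M2=-196/29
back: M1=1/3−1/4·-196/29=176/87
M: M0=0, M1=176/87, M2=-196/29, M3=0
seg 0: a=-2, c=M0/2=0, d=(M1−M0)/(6·3)=88/783, b=Δ0−h0·(2M0+M1)/6=-59/87
seg 1: a=-1, c=M1/2=88/87, d=(M2−M1)/(6·3)=-382/783, b=Δ1−h1·(2M1+M2)/6=205/87
seg 2: a=2, c=M2/2=-98/29, d=(M3−M2)/(6·1)=98/87, b=Δ2−h2·(2M2+M3)/6=-413/87
t_q=9/2 → seg 1, τ=3/2; S=-1+205/87·τ+88/87·τ²+-382/783·τ³=367/116

  seg 0: a=-2 b=-59/87 c=0 d=88/783
  seg 1: a=-1 b=205/87 c=88/87 d=-382/783
  seg 2: a=2 b=-413/87 c=-98/29 d=98/87
S(9/2) = 367/116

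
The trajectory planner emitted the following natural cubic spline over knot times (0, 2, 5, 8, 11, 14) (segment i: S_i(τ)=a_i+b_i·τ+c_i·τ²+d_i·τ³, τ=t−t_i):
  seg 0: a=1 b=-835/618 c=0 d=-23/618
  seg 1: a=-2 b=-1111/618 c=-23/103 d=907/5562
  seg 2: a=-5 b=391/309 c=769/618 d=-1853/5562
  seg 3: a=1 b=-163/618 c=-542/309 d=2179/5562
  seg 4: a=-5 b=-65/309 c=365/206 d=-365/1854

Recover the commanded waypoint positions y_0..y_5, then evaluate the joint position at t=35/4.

y_0 = S_0(0) = a_0 = 1
y_1 = S_1(0) = a_1 = -2
y_2 = S_2(0) = a_2 = -5
y_3 = S_3(0) = a_3 = 1
y_4 = S_4(0) = a_4 = -5
y_5 = S_4(3) = 5
t_q=35/4 is in segment 3 (τ=3/4); S_3(τ)=-253/13184

y_0=1 y_1=-2 y_2=-5 y_3=1 y_4=-5 y_5=5
S(35/4) = -253/13184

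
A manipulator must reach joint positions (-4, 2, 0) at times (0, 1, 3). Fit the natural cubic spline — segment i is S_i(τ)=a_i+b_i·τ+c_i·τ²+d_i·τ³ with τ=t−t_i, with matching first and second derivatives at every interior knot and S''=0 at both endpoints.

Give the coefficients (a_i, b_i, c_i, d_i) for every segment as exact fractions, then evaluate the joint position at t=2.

  seg 0: a=-4 b=43/6 c=0 d=-7/6
  seg 1: a=2 b=11/3 c=-7/2 d=7/12
S(2) = 11/4

Δ: Δ0=6, Δ1=-1
row 1: diag=6, rhs=-42; c'=1/3, d'=-7
back: M1=-7
M: M0=0, M1=-7, M2=0
seg 0: a=-4, c=M0/2=0, d=(M1−M0)/(6·1)=-7/6, b=Δ0−h0·(2M0+M1)/6=43/6
seg 1: a=2, c=M1/2=-7/2, d=(M2−M1)/(6·2)=7/12, b=Δ1−h1·(2M1+M2)/6=11/3
t_q=2 → seg 1, τ=1; S=2+11/3·τ+-7/2·τ²+7/12·τ³=11/4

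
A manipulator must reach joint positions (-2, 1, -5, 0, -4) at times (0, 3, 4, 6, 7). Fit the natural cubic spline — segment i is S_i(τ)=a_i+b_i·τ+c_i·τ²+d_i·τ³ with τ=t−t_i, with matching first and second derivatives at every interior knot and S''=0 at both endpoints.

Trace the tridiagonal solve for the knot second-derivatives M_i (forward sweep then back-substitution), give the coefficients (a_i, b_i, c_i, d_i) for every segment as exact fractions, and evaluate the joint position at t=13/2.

Δ: Δ0=1, Δ1=-6, Δ2=5/2, Δ3=-4
row 1: diag=8, rhs=-42; c'=1/8, d'=-21/4
row 2: denom=6−1·1/8=47/8; d'=(51−1·-21/4)/(47/8)=450/47
row 3: denom=6−2·16/47=250/47; d'=(-39−2·450/47)/(250/47)=-2733/250
back: M3=-2733/250
back: M2=450/47−16/47·-2733/250=1662/125
back: M1=-21/4−1/8·1662/125=-864/125
M: M0=0, M1=-864/125, M2=1662/125, M3=-2733/250, M4=0
seg 0: a=-2, c=M0/2=0, d=(M1−M0)/(6·3)=-48/125, b=Δ0−h0·(2M0+M1)/6=557/125
seg 1: a=1, c=M1/2=-432/125, d=(M2−M1)/(6·1)=421/125, b=Δ1−h1·(2M1+M2)/6=-739/125
seg 2: a=-5, c=M2/2=831/125, d=(M3−M2)/(6·2)=-2019/1000, b=Δ2−h2·(2M2+M3)/6=-68/25
seg 3: a=0, c=M3/2=-2733/500, d=(M4−M3)/(6·1)=911/500, b=Δ3−h3·(2M3+M4)/6=-89/250
t_q=13/2 → seg 3, τ=1/2; S=0+-89/250·τ+-2733/500·τ²+911/500·τ³=-5267/4000

  seg 0: a=-2 b=557/125 c=0 d=-48/125
  seg 1: a=1 b=-739/125 c=-432/125 d=421/125
  seg 2: a=-5 b=-68/25 c=831/125 d=-2019/1000
  seg 3: a=0 b=-89/250 c=-2733/500 d=911/500
S(13/2) = -5267/4000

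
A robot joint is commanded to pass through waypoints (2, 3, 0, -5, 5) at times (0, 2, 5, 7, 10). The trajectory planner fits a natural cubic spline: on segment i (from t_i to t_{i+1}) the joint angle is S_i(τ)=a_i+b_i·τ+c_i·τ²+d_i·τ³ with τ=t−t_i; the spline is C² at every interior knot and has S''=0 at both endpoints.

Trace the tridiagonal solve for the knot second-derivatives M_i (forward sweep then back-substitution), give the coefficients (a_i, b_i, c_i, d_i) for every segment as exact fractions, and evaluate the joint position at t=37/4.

Δ: Δ0=1/2, Δ1=-1, Δ2=-5/2, Δ3=10/3
row 1: diag=10, rhs=-9; c'=3/10, d'=-9/10
row 2: denom=10−3·3/10=91/10; d'=(-9−3·-9/10)/(91/10)=-9/13
row 3: denom=10−2·20/91=870/91; d'=(35−2·-9/13)/(870/91)=3311/870
back: M3=3311/870
back: M2=-9/13−20/91·3311/870=-133/87
back: M1=-9/10−3/10·-133/87=-64/145
M: M0=0, M1=-64/145, M2=-133/87, M3=3311/870, M4=0
seg 0: a=2, c=M0/2=0, d=(M1−M0)/(6·2)=-16/435, b=Δ0−h0·(2M0+M1)/6=563/870
seg 1: a=3, c=M1/2=-32/145, d=(M2−M1)/(6·3)=-473/7830, b=Δ1−h1·(2M1+M2)/6=179/870
seg 2: a=0, c=M2/2=-133/174, d=(M3−M2)/(6·2)=1547/3480, b=Δ2−h2·(2M2+M3)/6=-1196/435
seg 3: a=-5, c=M3/2=3311/1740, d=(M4−M3)/(6·3)=-3311/15660, b=Δ3−h3·(2M3+M4)/6=-137/290
t_q=37/4 → seg 3, τ=9/4; S=-5+-137/290·τ+3311/1740·τ²+-3311/15660·τ³=8627/7424

  seg 0: a=2 b=563/870 c=0 d=-16/435
  seg 1: a=3 b=179/870 c=-32/145 d=-473/7830
  seg 2: a=0 b=-1196/435 c=-133/174 d=1547/3480
  seg 3: a=-5 b=-137/290 c=3311/1740 d=-3311/15660
S(37/4) = 8627/7424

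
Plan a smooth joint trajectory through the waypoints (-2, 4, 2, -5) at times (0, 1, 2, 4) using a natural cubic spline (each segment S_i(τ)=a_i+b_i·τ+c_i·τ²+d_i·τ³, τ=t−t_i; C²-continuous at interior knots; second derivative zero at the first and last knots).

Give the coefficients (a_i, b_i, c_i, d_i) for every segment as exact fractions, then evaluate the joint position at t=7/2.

Δ: Δ0=6, Δ1=-2, Δ2=-7/2
row 1: diag=4, rhs=-48; c'=1/4, d'=-12
row 2: denom=6−1·1/4=23/4; d'=(-9−1·-12)/(23/4)=12/23
back: M2=12/23
back: M1=-12−1/4·12/23=-279/23
M: M0=0, M1=-279/23, M2=12/23, M3=0
seg 0: a=-2, c=M0/2=0, d=(M1−M0)/(6·1)=-93/46, b=Δ0−h0·(2M0+M1)/6=369/46
seg 1: a=4, c=M1/2=-279/46, d=(M2−M1)/(6·1)=97/46, b=Δ1−h1·(2M1+M2)/6=45/23
seg 2: a=2, c=M2/2=6/23, d=(M3−M2)/(6·2)=-1/23, b=Δ2−h2·(2M2+M3)/6=-177/46
t_q=7/2 → seg 2, τ=3/2; S=2+-177/46·τ+6/23·τ²+-1/23·τ³=-613/184

  seg 0: a=-2 b=369/46 c=0 d=-93/46
  seg 1: a=4 b=45/23 c=-279/46 d=97/46
  seg 2: a=2 b=-177/46 c=6/23 d=-1/23
S(7/2) = -613/184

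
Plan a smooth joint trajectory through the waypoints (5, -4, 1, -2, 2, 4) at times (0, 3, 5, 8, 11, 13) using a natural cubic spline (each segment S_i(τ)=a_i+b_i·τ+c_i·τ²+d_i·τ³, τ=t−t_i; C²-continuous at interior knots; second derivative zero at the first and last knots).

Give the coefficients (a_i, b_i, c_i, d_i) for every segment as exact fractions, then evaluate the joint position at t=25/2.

  seg 0: a=5 b=-16289/3252 c=0 d=6533/29268
  seg 1: a=-4 b=1655/1626 c=6533/3252 d=-4123/6504
  seg 2: a=1 b=392/271 c=-1459/813 d=796/2439
  seg 3: a=-2 b=-138/271 c=929/813 d=-1289/7317
  seg 4: a=2 b=431/271 c=-120/271 d=20/271
S(25/2) = 986/271

Δ: Δ0=-3, Δ1=5/2, Δ2=-1, Δ3=4/3, Δ4=1
row 1: diag=10, rhs=33; c'=1/5, d'=33/10
row 2: denom=10−2·1/5=48/5; d'=(-21−2·33/10)/(48/5)=-23/8
row 3: denom=12−3·5/16=177/16; d'=(14−3·-23/8)/(177/16)=362/177
row 4: denom=10−3·16/59=542/59; d'=(-2−3·362/177)/(542/59)=-240/271
back: M4=-240/271
back: M3=362/177−16/59·-240/271=1858/813
back: M2=-23/8−5/16·1858/813=-2918/813
back: M1=33/10−1/5·-2918/813=6533/1626
M: M0=0, M1=6533/1626, M2=-2918/813, M3=1858/813, M4=-240/271, M5=0
seg 0: a=5, c=M0/2=0, d=(M1−M0)/(6·3)=6533/29268, b=Δ0−h0·(2M0+M1)/6=-16289/3252
seg 1: a=-4, c=M1/2=6533/3252, d=(M2−M1)/(6·2)=-4123/6504, b=Δ1−h1·(2M1+M2)/6=1655/1626
seg 2: a=1, c=M2/2=-1459/813, d=(M3−M2)/(6·3)=796/2439, b=Δ2−h2·(2M2+M3)/6=392/271
seg 3: a=-2, c=M3/2=929/813, d=(M4−M3)/(6·3)=-1289/7317, b=Δ3−h3·(2M3+M4)/6=-138/271
seg 4: a=2, c=M4/2=-120/271, d=(M5−M4)/(6·2)=20/271, b=Δ4−h4·(2M4+M5)/6=431/271
t_q=25/2 → seg 4, τ=3/2; S=2+431/271·τ+-120/271·τ²+20/271·τ³=986/271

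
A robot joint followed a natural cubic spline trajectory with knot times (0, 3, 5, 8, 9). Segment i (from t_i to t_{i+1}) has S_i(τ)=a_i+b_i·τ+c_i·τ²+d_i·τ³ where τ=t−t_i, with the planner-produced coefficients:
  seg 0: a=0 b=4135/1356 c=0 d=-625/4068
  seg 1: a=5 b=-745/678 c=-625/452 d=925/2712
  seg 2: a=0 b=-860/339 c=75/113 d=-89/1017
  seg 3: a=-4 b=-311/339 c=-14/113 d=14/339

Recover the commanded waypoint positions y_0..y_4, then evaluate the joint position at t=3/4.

y_0=0 y_1=5 y_2=0 y_3=-4 y_4=-5
S(3/4) = 64285/28928

y_0 = S_0(0) = a_0 = 0
y_1 = S_1(0) = a_1 = 5
y_2 = S_2(0) = a_2 = 0
y_3 = S_3(0) = a_3 = -4
y_4 = S_3(1) = -5
t_q=3/4 is in segment 0 (τ=3/4); S_0(τ)=64285/28928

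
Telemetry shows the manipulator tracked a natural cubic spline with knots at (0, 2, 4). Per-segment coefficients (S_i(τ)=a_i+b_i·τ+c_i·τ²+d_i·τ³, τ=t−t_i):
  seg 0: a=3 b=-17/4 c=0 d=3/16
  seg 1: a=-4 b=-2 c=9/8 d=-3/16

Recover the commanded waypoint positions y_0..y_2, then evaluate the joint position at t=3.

y_0=3 y_1=-4 y_2=-5
S(3) = -81/16

y_0 = S_0(0) = a_0 = 3
y_1 = S_1(0) = a_1 = -4
y_2 = S_1(2) = -5
t_q=3 is in segment 1 (τ=1); S_1(τ)=-81/16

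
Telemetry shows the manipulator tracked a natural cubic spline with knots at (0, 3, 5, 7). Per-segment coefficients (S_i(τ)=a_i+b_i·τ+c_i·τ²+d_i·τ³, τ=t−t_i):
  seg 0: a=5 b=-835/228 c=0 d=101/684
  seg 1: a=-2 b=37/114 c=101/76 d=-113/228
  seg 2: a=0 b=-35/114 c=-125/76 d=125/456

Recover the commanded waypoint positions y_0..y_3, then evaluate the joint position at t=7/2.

y_0 = S_0(0) = a_0 = 5
y_1 = S_1(0) = a_1 = -2
y_2 = S_2(0) = a_2 = 0
y_3 = S_2(2) = -5
t_q=7/2 is in segment 1 (τ=1/2); S_1(τ)=-953/608

y_0=5 y_1=-2 y_2=0 y_3=-5
S(7/2) = -953/608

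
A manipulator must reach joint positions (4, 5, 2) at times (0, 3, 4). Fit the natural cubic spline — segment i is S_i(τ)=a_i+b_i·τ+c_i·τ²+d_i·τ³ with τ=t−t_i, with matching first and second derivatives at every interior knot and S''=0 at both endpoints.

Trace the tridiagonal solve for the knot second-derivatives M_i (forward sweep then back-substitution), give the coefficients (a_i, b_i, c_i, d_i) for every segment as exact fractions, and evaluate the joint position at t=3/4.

  seg 0: a=4 b=19/12 c=0 d=-5/36
  seg 1: a=5 b=-13/6 c=-5/4 d=5/12
S(3/4) = 1313/256

Δ: Δ0=1/3, Δ1=-3
row 1: diag=8, rhs=-20; c'=1/8, d'=-5/2
back: M1=-5/2
M: M0=0, M1=-5/2, M2=0
seg 0: a=4, c=M0/2=0, d=(M1−M0)/(6·3)=-5/36, b=Δ0−h0·(2M0+M1)/6=19/12
seg 1: a=5, c=M1/2=-5/4, d=(M2−M1)/(6·1)=5/12, b=Δ1−h1·(2M1+M2)/6=-13/6
t_q=3/4 → seg 0, τ=3/4; S=4+19/12·τ+0·τ²+-5/36·τ³=1313/256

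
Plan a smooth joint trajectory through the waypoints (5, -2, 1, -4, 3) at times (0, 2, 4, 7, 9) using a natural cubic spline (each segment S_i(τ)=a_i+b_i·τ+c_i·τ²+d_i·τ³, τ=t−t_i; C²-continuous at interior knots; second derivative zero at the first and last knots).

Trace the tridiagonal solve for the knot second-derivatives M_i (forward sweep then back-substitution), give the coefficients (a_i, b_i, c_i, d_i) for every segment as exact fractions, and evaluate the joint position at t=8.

  seg 0: a=5 b=-1315/258 c=0 d=103/258
  seg 1: a=-2 b=-79/258 c=103/43 d=-385/516
  seg 2: a=1 b=83/258 c=-179/86 d=61/129
  seg 3: a=-4 b=155/258 c=187/86 d=-187/516
S(8) = -273/172

Δ: Δ0=-7/2, Δ1=3/2, Δ2=-5/3, Δ3=7/2
row 1: diag=8, rhs=30; c'=1/4, d'=15/4
row 2: denom=10−2·1/4=19/2; d'=(-19−2·15/4)/(19/2)=-53/19
row 3: denom=10−3·6/19=172/19; d'=(31−3·-53/19)/(172/19)=187/43
back: M3=187/43
back: M2=-53/19−6/19·187/43=-179/43
back: M1=15/4−1/4·-179/43=206/43
M: M0=0, M1=206/43, M2=-179/43, M3=187/43, M4=0
seg 0: a=5, c=M0/2=0, d=(M1−M0)/(6·2)=103/258, b=Δ0−h0·(2M0+M1)/6=-1315/258
seg 1: a=-2, c=M1/2=103/43, d=(M2−M1)/(6·2)=-385/516, b=Δ1−h1·(2M1+M2)/6=-79/258
seg 2: a=1, c=M2/2=-179/86, d=(M3−M2)/(6·3)=61/129, b=Δ2−h2·(2M2+M3)/6=83/258
seg 3: a=-4, c=M3/2=187/86, d=(M4−M3)/(6·2)=-187/516, b=Δ3−h3·(2M3+M4)/6=155/258
t_q=8 → seg 3, τ=1; S=-4+155/258·τ+187/86·τ²+-187/516·τ³=-273/172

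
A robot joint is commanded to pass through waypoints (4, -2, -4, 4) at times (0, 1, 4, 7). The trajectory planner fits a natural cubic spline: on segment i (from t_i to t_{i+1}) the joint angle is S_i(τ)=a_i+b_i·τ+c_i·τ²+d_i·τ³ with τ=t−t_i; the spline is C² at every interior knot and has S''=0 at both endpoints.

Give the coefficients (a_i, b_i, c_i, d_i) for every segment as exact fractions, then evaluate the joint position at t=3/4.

Δ: Δ0=-6, Δ1=-2/3, Δ2=8/3
row 1: diag=8, rhs=32; c'=3/8, d'=4
row 2: denom=12−3·3/8=87/8; d'=(20−3·4)/(87/8)=64/87
back: M2=64/87
back: M1=4−3/8·64/87=108/29
M: M0=0, M1=108/29, M2=64/87, M3=0
seg 0: a=4, c=M0/2=0, d=(M1−M0)/(6·1)=18/29, b=Δ0−h0·(2M0+M1)/6=-192/29
seg 1: a=-2, c=M1/2=54/29, d=(M2−M1)/(6·3)=-130/783, b=Δ1−h1·(2M1+M2)/6=-138/29
seg 2: a=-4, c=M2/2=32/87, d=(M3−M2)/(6·3)=-32/783, b=Δ2−h2·(2M2+M3)/6=56/29
t_q=3/4 → seg 0, τ=3/4; S=4+-192/29·τ+0·τ²+18/29·τ³=-653/928

  seg 0: a=4 b=-192/29 c=0 d=18/29
  seg 1: a=-2 b=-138/29 c=54/29 d=-130/783
  seg 2: a=-4 b=56/29 c=32/87 d=-32/783
S(3/4) = -653/928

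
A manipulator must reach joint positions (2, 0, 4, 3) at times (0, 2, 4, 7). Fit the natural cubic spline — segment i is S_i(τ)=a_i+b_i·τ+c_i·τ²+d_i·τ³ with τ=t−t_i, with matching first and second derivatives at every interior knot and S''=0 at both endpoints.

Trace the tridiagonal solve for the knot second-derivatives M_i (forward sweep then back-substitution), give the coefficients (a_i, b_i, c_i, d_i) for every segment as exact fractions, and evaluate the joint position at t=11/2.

  seg 0: a=2 b=-109/57 c=0 d=13/57
  seg 1: a=0 b=47/57 c=26/19 d=-89/228
  seg 2: a=4 b=92/57 c=-37/38 d=37/342
S(11/2) = 1397/304

Δ: Δ0=-1, Δ1=2, Δ2=-1/3
row 1: diag=8, rhs=18; c'=1/4, d'=9/4
row 2: denom=10−2·1/4=19/2; d'=(-14−2·9/4)/(19/2)=-37/19
back: M2=-37/19
back: M1=9/4−1/4·-37/19=52/19
M: M0=0, M1=52/19, M2=-37/19, M3=0
seg 0: a=2, c=M0/2=0, d=(M1−M0)/(6·2)=13/57, b=Δ0−h0·(2M0+M1)/6=-109/57
seg 1: a=0, c=M1/2=26/19, d=(M2−M1)/(6·2)=-89/228, b=Δ1−h1·(2M1+M2)/6=47/57
seg 2: a=4, c=M2/2=-37/38, d=(M3−M2)/(6·3)=37/342, b=Δ2−h2·(2M2+M3)/6=92/57
t_q=11/2 → seg 2, τ=3/2; S=4+92/57·τ+-37/38·τ²+37/342·τ³=1397/304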